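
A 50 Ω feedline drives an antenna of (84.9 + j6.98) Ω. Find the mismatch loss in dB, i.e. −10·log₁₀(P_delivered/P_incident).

mismatch loss ≈ 0.312 dB

Γ = (34.9 + j6.98)/(134.9 + j6.98), |Γ| = 0.263
|Γ|² = 0.0694, so P_del/P_inc = 1 − |Γ|² = 0.931
ML = −10·log₁₀(1 − |Γ|²)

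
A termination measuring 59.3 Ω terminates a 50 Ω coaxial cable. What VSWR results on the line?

For a purely resistive load, VSWR = R_L/Z_0 or Z_0/R_L (whichever > 1) = 59.3/50

VSWR ≈ 1.19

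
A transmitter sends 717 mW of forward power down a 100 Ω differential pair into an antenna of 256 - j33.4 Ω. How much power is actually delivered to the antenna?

P_delivered ≈ 574 mW

|Γ| = |(156 − j33.4)/(356 − j33.4)| = 0.446
|Γ|² = 0.199
P_refl = |Γ|²·P_inc = 143 mW, P_del = (1 − |Γ|²)·P_inc = 574 mW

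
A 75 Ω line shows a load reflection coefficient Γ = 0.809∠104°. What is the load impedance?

Z_L ≈ 12.7 + j57.6 Ω

Z_L = Z_0·(1 + Γ)/(1 − Γ) = 75·(0.804 + j0.785)/(1.2 − j0.785)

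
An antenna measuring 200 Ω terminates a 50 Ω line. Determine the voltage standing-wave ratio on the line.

VSWR ≈ 4

Γ = (200 − 50)/(200 + 50) = 0.6
VSWR = (1 + 0.6)/(1 − 0.6)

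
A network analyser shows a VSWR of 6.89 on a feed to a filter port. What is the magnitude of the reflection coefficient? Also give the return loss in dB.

|Γ| ≈ 0.747; return loss ≈ 2.54 dB

|Γ| = (S − 1)/(S + 1) = (6.89 − 1)/(6.89 + 1) = 5.89/7.89
RL = −20·log₁₀|Γ| = −20·log₁₀(0.747)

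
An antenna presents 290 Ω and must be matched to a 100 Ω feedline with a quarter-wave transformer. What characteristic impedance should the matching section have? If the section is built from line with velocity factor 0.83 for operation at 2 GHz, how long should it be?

Z_qwt = √(Z_0·R_L) = √(100 × 290) = √29000
λ = 0.83·c/f = 0.124 m, so l = λ/4 = 0.0311 m

Z_qwt ≈ 170 Ω; length ≈ 3.11 cm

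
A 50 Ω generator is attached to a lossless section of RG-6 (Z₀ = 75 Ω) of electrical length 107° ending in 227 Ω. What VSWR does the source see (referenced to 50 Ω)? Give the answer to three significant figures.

tan(βl) = -3.27
Z_in = Z_0·(Z_L + jZ_0·tanβl)/(Z_0 + jZ_L·tanβl) = 26.8 + j20.2 Ω
Γ_s = (Z_in − Z_s)/(Z_in + Z_s) = (-23.2 + j20.2)/(76.8 + j20.2), |Γ_s| = 0.387
VSWR = (1 + |Γ_s|)/(1 − |Γ_s|)

VSWR ≈ 2.26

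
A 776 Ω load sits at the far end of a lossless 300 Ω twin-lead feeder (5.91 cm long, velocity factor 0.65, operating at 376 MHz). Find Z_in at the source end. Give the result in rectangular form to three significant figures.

λ = v/f = 0.65·c / 376 MHz = 0.519 m
βl = 2π·l/λ = 2π × 0.114 = 41°
tan(βl) = tan(41°) = 0.87
Z_in = Z_0·(Z_L + jZ_0·tanβl)/(Z_0 + jZ_L·tanβl)
     = 300·(776 + j261)/(300 + j675)

Z_in ≈ 225 − j245 Ω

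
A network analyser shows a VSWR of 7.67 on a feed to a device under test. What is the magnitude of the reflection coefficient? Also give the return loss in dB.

|Γ| ≈ 0.769; return loss ≈ 2.28 dB

|Γ| = (S − 1)/(S + 1) = (7.67 − 1)/(7.67 + 1) = 6.67/8.67
RL = −20·log₁₀|Γ| = −20·log₁₀(0.769)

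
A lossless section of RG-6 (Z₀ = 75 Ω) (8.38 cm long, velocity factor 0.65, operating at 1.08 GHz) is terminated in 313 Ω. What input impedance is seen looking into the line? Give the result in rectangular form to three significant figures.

Z_in ≈ 172 + j147 Ω

λ = v/f = 0.65·c / 1.08 GHz = 0.181 m
βl = 2π·l/λ = 2π × 0.464 = 167°
tan(βl) = tan(167°) = -0.229
Z_in = Z_0·(Z_L + jZ_0·tanβl)/(Z_0 + jZ_L·tanβl)
     = 75·(313 − j17.2)/(75 − j71.8)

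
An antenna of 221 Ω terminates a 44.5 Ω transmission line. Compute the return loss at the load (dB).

RL ≈ 3.55 dB

Γ = (221 − 44.5)/(221 + 44.5) = 0.665
RL = −20·log₁₀|Γ| = −20·log₁₀(0.665)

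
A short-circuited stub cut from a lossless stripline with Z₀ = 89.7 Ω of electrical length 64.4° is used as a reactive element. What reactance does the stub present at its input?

X_in ≈ 187 Ω (inductive)

tan(βl) = 2.09
For a short-circuited stub, Z_in = jZ_0·tan(βl)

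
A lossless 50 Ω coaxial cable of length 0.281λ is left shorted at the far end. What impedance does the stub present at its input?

Z_in ≈ −j253 Ω

βl = 2π × 0.281 = 101°
tan(βl) = -5.07
For a shorted stub, Z_in = jZ_0·tan(βl)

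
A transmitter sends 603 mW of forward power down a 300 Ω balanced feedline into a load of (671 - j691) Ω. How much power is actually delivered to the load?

P_delivered ≈ 342 mW

|Γ| = |(371 − j691)/(971 − j691)| = 0.658
|Γ|² = 0.433
P_refl = |Γ|²·P_inc = 261 mW, P_del = (1 − |Γ|²)·P_inc = 342 mW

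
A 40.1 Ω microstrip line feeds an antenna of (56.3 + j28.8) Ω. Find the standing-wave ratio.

VSWR ≈ 1.98

Γ = (Z_L − Z_0)/(Z_L + Z_0) = (16.2 + j28.8)/(96.4 + j28.8)
|Γ| = 33/101 = 0.328
VSWR = (1 + |Γ|)/(1 − |Γ|) = 1.33/0.672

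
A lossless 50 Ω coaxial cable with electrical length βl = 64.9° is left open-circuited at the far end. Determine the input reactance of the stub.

X_in ≈ -23.4 Ω (capacitive)

tan(βl) = 2.13
For an open-circuited stub, Z_in = −jZ_0·cot(βl) = −jZ_0/tan(βl)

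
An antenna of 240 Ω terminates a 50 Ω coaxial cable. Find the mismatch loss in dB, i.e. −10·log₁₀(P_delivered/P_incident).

Γ = (240 − 50)/(240 + 50) = 0.655
|Γ|² = 0.429, so P_del/P_inc = 1 − |Γ|² = 0.571
ML = −10·log₁₀(1 − |Γ|²)

mismatch loss ≈ 2.44 dB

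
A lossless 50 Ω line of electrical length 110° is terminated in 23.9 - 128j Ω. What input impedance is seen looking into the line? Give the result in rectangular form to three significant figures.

Z_in ≈ 5.36 + j42.8 Ω

tan(βl) = tan(110°) = -2.75
Z_in = Z_0·(Z_L + jZ_0·tanβl)/(Z_0 + jZ_L·tanβl)
     = 50·(23.9 − j265)/(-302 − j65.7)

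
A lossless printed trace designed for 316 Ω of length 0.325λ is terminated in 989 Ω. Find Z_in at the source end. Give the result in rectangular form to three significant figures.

βl = 2π × 0.325 = 117°
tan(βl) = tan(117°) = -1.96
Z_in = Z_0·(Z_L + jZ_0·tanβl)/(Z_0 + jZ_L·tanβl)
     = 316·(989 − j620)/(316 − j1940)

Z_in ≈ 124 + j141 Ω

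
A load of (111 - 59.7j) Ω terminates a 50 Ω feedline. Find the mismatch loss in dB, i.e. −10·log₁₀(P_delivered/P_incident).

mismatch loss ≈ 1.23 dB

Γ = (61 − j59.7)/(161 − j59.7), |Γ| = 0.497
|Γ|² = 0.247, so P_del/P_inc = 1 − |Γ|² = 0.753
ML = −10·log₁₀(1 − |Γ|²)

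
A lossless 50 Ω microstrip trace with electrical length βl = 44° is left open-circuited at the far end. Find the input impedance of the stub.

Z_in ≈ −j51.8 Ω

tan(βl) = 0.966
For an open-circuited stub, Z_in = −jZ_0·cot(βl) = −jZ_0/tan(βl)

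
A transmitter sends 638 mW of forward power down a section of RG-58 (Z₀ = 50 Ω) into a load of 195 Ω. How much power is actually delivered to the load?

Γ = (195 − 50)/(195 + 50) = 0.592
|Γ|² = 0.35
P_refl = |Γ|²·P_inc = 223 mW, P_del = (1 − |Γ|²)·P_inc = 415 mW

P_delivered ≈ 415 mW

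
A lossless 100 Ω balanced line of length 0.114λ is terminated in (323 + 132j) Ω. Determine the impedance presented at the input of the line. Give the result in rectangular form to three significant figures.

βl = 2π × 0.114 = 41°
tan(βl) = tan(41°) = 0.871
Z_in = Z_0·(Z_L + jZ_0·tanβl)/(Z_0 + jZ_L·tanβl)
     = 100·(323 + j219)/(-14.9 + j281)

Z_in ≈ 71.6 − j119 Ω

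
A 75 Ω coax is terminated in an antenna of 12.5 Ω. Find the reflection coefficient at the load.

Γ = (Z_L − Z_0)/(Z_L + Z_0) = (12.5 − 75)/(12.5 + 75) = -62.5/87.5

Γ = -0.714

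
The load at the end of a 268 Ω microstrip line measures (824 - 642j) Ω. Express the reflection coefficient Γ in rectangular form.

Γ ≈ 0.635 − j0.214

Γ = (Z_L − Z_0)/(Z_L + Z_0) = (556 − j642)/(1092 − j642)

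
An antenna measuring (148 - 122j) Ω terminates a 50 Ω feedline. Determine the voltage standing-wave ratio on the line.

VSWR ≈ 5.11

Γ = (Z_L − Z_0)/(Z_L + Z_0) = (98 − j122)/(198 − j122)
|Γ| = 156/233 = 0.673
VSWR = (1 + |Γ|)/(1 − |Γ|) = 1.67/0.327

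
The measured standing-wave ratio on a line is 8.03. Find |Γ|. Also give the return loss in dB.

|Γ| = (S − 1)/(S + 1) = (8.03 − 1)/(8.03 + 1) = 7.03/9.03
RL = −20·log₁₀|Γ| = −20·log₁₀(0.779)

|Γ| ≈ 0.779; return loss ≈ 2.17 dB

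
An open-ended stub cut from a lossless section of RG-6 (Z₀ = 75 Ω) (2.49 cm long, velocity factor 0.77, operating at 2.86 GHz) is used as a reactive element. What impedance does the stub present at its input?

λ = v/f = 0.77·c / 2.86 GHz = 0.0808 m
βl = 2π·l/λ = 2π × 0.308 = 111°
tan(βl) = -2.61
For an open-ended stub, Z_in = −jZ_0·cot(βl) = −jZ_0/tan(βl)

Z_in ≈ +j28.8 Ω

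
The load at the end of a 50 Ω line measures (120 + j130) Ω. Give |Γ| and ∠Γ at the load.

Γ ≈ 0.69 ∠ 24.3°

Γ = (Z_L − Z_0)/(Z_L + Z_0) = (70 + j130)/(170 + j130)
|Γ| = 148/214 = 0.69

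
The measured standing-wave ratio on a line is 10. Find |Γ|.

|Γ| ≈ 0.818

|Γ| = (S − 1)/(S + 1) = (10 − 1)/(10 + 1) = 9/11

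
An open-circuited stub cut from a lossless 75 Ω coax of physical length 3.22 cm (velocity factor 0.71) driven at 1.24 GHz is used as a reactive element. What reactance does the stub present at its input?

X_in ≈ -31.1 Ω (capacitive)

λ = v/f = 0.71·c / 1.24 GHz = 0.172 m
βl = 2π·l/λ = 2π × 0.187 = 67.5°
tan(βl) = 2.41
For an open-circuited stub, Z_in = −jZ_0·cot(βl) = −jZ_0/tan(βl)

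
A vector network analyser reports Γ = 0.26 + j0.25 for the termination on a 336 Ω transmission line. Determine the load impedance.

Z_L = Z_0·(1 + Γ)/(1 − Γ) = 336·(1.26 + j0.25)/(0.74 − j0.25)

Z_L ≈ 479 + j275 Ω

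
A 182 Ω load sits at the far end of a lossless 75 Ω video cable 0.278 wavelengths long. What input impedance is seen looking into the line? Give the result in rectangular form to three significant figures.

Z_in ≈ 31.7 + j11 Ω

βl = 2π × 0.278 = 100°
tan(βl) = tan(100°) = -5.63
Z_in = Z_0·(Z_L + jZ_0·tanβl)/(Z_0 + jZ_L·tanβl)
     = 75·(182 − j422)/(75 − j1020)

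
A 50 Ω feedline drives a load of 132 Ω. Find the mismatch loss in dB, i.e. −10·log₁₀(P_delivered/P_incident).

Γ = (132 − 50)/(132 + 50) = 0.451
|Γ|² = 0.203, so P_del/P_inc = 1 − |Γ|² = 0.797
ML = −10·log₁₀(1 − |Γ|²)

mismatch loss ≈ 0.985 dB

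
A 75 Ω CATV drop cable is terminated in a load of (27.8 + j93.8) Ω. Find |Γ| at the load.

|Γ| ≈ 0.755

Γ = (Z_L − Z_0)/(Z_L + Z_0) = (-47.2 + j93.8)/(102.8 + j93.8)
|Γ| = 105/139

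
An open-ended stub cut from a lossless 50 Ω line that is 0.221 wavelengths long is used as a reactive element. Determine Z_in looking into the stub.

Z_in ≈ −j9.21 Ω

βl = 2π × 0.221 = 79.6°
tan(βl) = 5.43
For an open-ended stub, Z_in = −jZ_0·cot(βl) = −jZ_0/tan(βl)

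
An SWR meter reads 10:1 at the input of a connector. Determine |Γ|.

|Γ| ≈ 0.818

|Γ| = (S − 1)/(S + 1) = (10 − 1)/(10 + 1) = 9/11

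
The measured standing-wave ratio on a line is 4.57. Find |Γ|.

|Γ| = (S − 1)/(S + 1) = (4.57 − 1)/(4.57 + 1) = 3.57/5.57

|Γ| ≈ 0.641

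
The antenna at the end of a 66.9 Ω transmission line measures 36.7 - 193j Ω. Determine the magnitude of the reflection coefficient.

|Γ| ≈ 0.892

Γ = (Z_L − Z_0)/(Z_L + Z_0) = (-30.2 − j193)/(103.6 − j193)
|Γ| = 195/219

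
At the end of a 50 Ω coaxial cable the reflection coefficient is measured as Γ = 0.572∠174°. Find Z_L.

Z_L = Z_0·(1 + Γ)/(1 − Γ) = 50·(0.431 + j0.0598)/(1.57 − j0.0598)

Z_L ≈ 13.6 + j2.43 Ω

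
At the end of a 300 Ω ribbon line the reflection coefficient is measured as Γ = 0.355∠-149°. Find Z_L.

Z_L ≈ 151 − j63.2 Ω

Z_L = Z_0·(1 + Γ)/(1 − Γ) = 300·(0.696 − j0.183)/(1.3 + j0.183)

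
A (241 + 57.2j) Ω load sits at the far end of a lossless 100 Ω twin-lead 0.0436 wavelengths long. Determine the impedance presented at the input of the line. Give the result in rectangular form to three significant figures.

βl = 2π × 0.0436 = 15.7°
tan(βl) = tan(15.7°) = 0.281
Z_in = Z_0·(Z_L + jZ_0·tanβl)/(Z_0 + jZ_L·tanβl)
     = 100·(241 + j85.3)/(83.9 + j67.7)

Z_in ≈ 224 − j78.8 Ω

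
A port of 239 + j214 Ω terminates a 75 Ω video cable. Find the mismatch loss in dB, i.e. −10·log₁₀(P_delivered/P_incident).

mismatch loss ≈ 3.04 dB

Γ = (164 + j214)/(314 + j214), |Γ| = 0.71
|Γ|² = 0.503, so P_del/P_inc = 1 − |Γ|² = 0.497
ML = −10·log₁₀(1 − |Γ|²)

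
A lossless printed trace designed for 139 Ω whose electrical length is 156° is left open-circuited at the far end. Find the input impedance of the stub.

tan(βl) = -0.445
For an open-circuited stub, Z_in = −jZ_0·cot(βl) = −jZ_0/tan(βl)

Z_in ≈ +j312 Ω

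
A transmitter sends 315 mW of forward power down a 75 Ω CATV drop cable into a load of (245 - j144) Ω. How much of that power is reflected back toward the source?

|Γ| = |(170 − j144)/(320 − j144)| = 0.635
|Γ|² = 0.403
P_refl = |Γ|²·P_inc = 127 mW, P_del = (1 − |Γ|²)·P_inc = 188 mW

P_reflected ≈ 127 mW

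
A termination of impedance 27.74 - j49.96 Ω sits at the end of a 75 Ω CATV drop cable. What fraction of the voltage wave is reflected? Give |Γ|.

Γ = (Z_L − Z_0)/(Z_L + Z_0) = (-47.26 − j49.96)/(102.7 − j49.96)
|Γ| = 68.8/114

|Γ| ≈ 0.602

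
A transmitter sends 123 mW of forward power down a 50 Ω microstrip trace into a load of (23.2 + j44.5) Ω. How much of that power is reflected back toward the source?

|Γ| = |(-26.8 + j44.5)/(73.2 + j44.5)| = 0.606
|Γ|² = 0.368
P_refl = |Γ|²·P_inc = 45.2 mW, P_del = (1 − |Γ|²)·P_inc = 77.8 mW

P_reflected ≈ 45.2 mW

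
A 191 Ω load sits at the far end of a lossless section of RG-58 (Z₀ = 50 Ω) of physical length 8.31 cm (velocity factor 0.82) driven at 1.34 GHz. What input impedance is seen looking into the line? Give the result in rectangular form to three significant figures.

λ = v/f = 0.82·c / 1.34 GHz = 0.184 m
βl = 2π·l/λ = 2π × 0.453 = 163°
tan(βl) = tan(163°) = -0.307
Z_in = Z_0·(Z_L + jZ_0·tanβl)/(Z_0 + jZ_L·tanβl)
     = 50·(191 − j15.3)/(50 − j58.6)

Z_in ≈ 88.1 + j87.9 Ω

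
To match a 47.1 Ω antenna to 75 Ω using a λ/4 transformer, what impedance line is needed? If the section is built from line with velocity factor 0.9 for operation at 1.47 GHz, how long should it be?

Z_qwt ≈ 59.4 Ω; length ≈ 4.59 cm

Z_qwt = √(Z_0·R_L) = √(75 × 47.1) = √3532
λ = 0.9·c/f = 0.184 m, so l = λ/4 = 0.0459 m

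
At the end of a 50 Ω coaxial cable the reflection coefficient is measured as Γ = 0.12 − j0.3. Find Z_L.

Z_L ≈ 51.8 − j34.7 Ω

Z_L = Z_0·(1 + Γ)/(1 − Γ) = 50·(1.12 − j0.3)/(0.88 + j0.3)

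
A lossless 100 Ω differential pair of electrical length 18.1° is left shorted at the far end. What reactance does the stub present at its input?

tan(βl) = 0.327
For a shorted stub, Z_in = jZ_0·tan(βl)

X_in ≈ 32.7 Ω (inductive)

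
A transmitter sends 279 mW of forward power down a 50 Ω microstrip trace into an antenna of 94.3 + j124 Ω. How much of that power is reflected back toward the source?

P_reflected ≈ 134 mW

|Γ| = |(44.3 + j124)/(144.3 + j124)| = 0.692
|Γ|² = 0.479
P_refl = |Γ|²·P_inc = 134 mW, P_del = (1 − |Γ|²)·P_inc = 145 mW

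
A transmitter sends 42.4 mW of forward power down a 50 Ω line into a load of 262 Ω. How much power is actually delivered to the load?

Γ = (262 − 50)/(262 + 50) = 0.679
|Γ|² = 0.462
P_refl = |Γ|²·P_inc = 19.6 mW, P_del = (1 − |Γ|²)·P_inc = 22.8 mW

P_delivered ≈ 22.8 mW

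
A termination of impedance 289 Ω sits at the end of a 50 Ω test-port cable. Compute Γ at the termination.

Γ = 0.705

Γ = (Z_L − Z_0)/(Z_L + Z_0) = (289 − 50)/(289 + 50) = 239/339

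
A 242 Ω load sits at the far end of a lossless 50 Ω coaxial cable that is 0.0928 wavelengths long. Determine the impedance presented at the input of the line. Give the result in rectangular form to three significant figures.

βl = 2π × 0.0928 = 33.4°
tan(βl) = tan(33.4°) = 0.66
Z_in = Z_0·(Z_L + jZ_0·tanβl)/(Z_0 + jZ_L·tanβl)
     = 50·(242 + j33)/(50 + j160)

Z_in ≈ 31 − j66.1 Ω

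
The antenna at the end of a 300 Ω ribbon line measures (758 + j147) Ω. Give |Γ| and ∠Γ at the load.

Γ ≈ 0.45 ∠ 9.88°

Γ = (Z_L − Z_0)/(Z_L + Z_0) = (458 + j147)/(1058 + j147)
|Γ| = 481/1070 = 0.45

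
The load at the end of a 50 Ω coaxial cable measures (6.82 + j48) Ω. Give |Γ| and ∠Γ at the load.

Γ = (Z_L − Z_0)/(Z_L + Z_0) = (-43.18 + j48)/(56.82 + j48)
|Γ| = 64.6/74.4 = 0.868

Γ ≈ 0.868 ∠ 91.8°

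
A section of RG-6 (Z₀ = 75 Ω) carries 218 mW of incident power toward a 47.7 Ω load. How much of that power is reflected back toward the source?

P_reflected ≈ 10.8 mW

Γ = (47.7 − 75)/(47.7 + 75) = -0.222
|Γ|² = 0.0495
P_refl = |Γ|²·P_inc = 10.8 mW, P_del = (1 − |Γ|²)·P_inc = 207 mW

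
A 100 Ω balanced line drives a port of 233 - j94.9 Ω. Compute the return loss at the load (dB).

RL ≈ 6.52 dB

Γ = (133 − j94.9)/(333 − j94.9), |Γ| = 0.472
RL = −20·log₁₀|Γ| = −20·log₁₀(0.472)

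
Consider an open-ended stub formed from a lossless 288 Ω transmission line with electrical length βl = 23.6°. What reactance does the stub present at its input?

X_in ≈ -659 Ω (capacitive)

tan(βl) = 0.437
For an open-ended stub, Z_in = −jZ_0·cot(βl) = −jZ_0/tan(βl)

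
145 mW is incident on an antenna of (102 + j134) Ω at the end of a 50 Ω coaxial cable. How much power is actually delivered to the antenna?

|Γ| = |(52 + j134)/(152 + j134)| = 0.709
|Γ|² = 0.503
P_refl = |Γ|²·P_inc = 73 mW, P_del = (1 − |Γ|²)·P_inc = 72 mW

P_delivered ≈ 72 mW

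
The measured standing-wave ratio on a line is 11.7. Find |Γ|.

|Γ| = (S − 1)/(S + 1) = (11.7 − 1)/(11.7 + 1) = 10.7/12.7

|Γ| ≈ 0.843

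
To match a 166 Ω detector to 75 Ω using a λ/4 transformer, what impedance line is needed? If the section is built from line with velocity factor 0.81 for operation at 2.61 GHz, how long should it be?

Z_qwt ≈ 112 Ω; length ≈ 2.33 cm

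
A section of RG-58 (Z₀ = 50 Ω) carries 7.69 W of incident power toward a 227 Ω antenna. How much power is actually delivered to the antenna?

P_delivered ≈ 4.55 W

Γ = (227 − 50)/(227 + 50) = 0.639
|Γ|² = 0.408
P_refl = |Γ|²·P_inc = 3.14 W, P_del = (1 − |Γ|²)·P_inc = 4.55 W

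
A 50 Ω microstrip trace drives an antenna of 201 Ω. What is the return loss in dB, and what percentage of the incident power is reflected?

Γ = (201 − 50)/(201 + 50) = 0.602
RL = −20·log₁₀(0.602) = 4.41 dB
P_refl/P_inc = |Γ|² = 0.362

RL ≈ 4.41 dB; 36.2% of incident power reflected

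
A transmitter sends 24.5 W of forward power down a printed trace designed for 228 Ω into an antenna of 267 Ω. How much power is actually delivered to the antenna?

P_delivered ≈ 24.3 W

Γ = (267 − 228)/(267 + 228) = 0.0788
|Γ|² = 0.00621
P_refl = |Γ|²·P_inc = 0.152 W, P_del = (1 − |Γ|²)·P_inc = 24.3 W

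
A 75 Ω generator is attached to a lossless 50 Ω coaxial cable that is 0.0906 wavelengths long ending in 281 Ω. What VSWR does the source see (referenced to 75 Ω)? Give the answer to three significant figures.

βl = 2π × 0.0906 = 32.6°
tan(βl) = 0.64
Z_in = Z_0·(Z_L + jZ_0·tanβl)/(Z_0 + jZ_L·tanβl) = 28.4 − j70.2 Ω
Γ_s = (Z_in − Z_s)/(Z_in + Z_s) = (-46.6 − j70.2)/(103 − j70.2), |Γ_s| = 0.674
VSWR = (1 + |Γ_s|)/(1 − |Γ_s|)

VSWR ≈ 5.14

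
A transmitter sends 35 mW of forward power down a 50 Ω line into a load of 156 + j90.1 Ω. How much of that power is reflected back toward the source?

P_reflected ≈ 13.4 mW

|Γ| = |(106 + j90.1)/(206 + j90.1)| = 0.619
|Γ|² = 0.383
P_refl = |Γ|²·P_inc = 13.4 mW, P_del = (1 − |Γ|²)·P_inc = 21.6 mW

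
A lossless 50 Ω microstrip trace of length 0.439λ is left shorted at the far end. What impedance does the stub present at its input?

βl = 2π × 0.439 = 158°
tan(βl) = -0.403
For a shorted stub, Z_in = jZ_0·tan(βl)

Z_in ≈ −j20.2 Ω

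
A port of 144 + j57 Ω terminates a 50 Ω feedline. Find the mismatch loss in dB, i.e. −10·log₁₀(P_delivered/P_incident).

Γ = (94 + j57)/(194 + j57), |Γ| = 0.544
|Γ|² = 0.296, so P_del/P_inc = 1 − |Γ|² = 0.704
ML = −10·log₁₀(1 − |Γ|²)

mismatch loss ≈ 1.52 dB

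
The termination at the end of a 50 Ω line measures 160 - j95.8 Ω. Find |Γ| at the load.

Γ = (Z_L − Z_0)/(Z_L + Z_0) = (110 − j95.8)/(210 − j95.8)
|Γ| = 146/231

|Γ| ≈ 0.632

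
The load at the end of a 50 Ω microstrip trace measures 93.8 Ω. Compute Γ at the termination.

Γ = (Z_L − Z_0)/(Z_L + Z_0) = (93.8 − 50)/(93.8 + 50) = 43.8/143.8

Γ = 0.305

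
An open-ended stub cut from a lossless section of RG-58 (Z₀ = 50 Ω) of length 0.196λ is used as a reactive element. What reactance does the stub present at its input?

βl = 2π × 0.196 = 70.6°
tan(βl) = 2.83
For an open-ended stub, Z_in = −jZ_0·cot(βl) = −jZ_0/tan(βl)

X_in ≈ -17.6 Ω (capacitive)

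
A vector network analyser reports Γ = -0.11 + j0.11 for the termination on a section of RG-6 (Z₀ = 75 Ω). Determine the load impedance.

Z_L ≈ 58.8 + j13.3 Ω

Z_L = Z_0·(1 + Γ)/(1 − Γ) = 75·(0.89 + j0.11)/(1.11 − j0.11)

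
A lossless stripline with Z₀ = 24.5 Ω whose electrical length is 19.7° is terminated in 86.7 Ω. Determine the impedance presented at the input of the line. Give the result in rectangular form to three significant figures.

Z_in ≈ 37.5 − j38.8 Ω

tan(βl) = tan(19.7°) = 0.358
Z_in = Z_0·(Z_L + jZ_0·tanβl)/(Z_0 + jZ_L·tanβl)
     = 24.5·(86.7 + j8.77)/(24.5 + j31)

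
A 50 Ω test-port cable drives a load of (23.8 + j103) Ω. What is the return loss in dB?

Γ = (-26.2 + j103)/(73.8 + j103), |Γ| = 0.839
RL = −20·log₁₀|Γ| = −20·log₁₀(0.839)

RL ≈ 1.53 dB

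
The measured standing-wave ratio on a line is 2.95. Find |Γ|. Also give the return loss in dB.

|Γ| = (S − 1)/(S + 1) = (2.95 − 1)/(2.95 + 1) = 1.95/3.95
RL = −20·log₁₀|Γ| = −20·log₁₀(0.494)

|Γ| ≈ 0.494; return loss ≈ 6.13 dB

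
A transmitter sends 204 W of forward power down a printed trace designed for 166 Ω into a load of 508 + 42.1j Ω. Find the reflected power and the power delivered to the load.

|Γ| = |(342 + j42.1)/(674 + j42.1)| = 0.51
|Γ|² = 0.26
P_refl = |Γ|²·P_inc = 53.1 W, P_del = (1 − |Γ|²)·P_inc = 151 W

P_reflected ≈ 53.1 W; P_delivered ≈ 151 W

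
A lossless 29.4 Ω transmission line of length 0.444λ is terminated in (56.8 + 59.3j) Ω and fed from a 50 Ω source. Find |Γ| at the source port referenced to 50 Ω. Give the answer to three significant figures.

βl = 2π × 0.444 = 160°
tan(βl) = -0.367
Z_in = Z_0·(Z_L + jZ_0·tanβl)/(Z_0 + jZ_L·tanβl) = 18.2 + j35.3 Ω
Γ_s = (Z_in − Z_s)/(Z_in + Z_s) = (-31.8 + j35.3)/(68.2 + j35.3), |Γ_s| = 0.618

|Γ| ≈ 0.618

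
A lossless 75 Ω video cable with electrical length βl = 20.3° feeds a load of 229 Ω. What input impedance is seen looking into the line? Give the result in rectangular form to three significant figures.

tan(βl) = tan(20.3°) = 0.37
Z_in = Z_0·(Z_L + jZ_0·tanβl)/(Z_0 + jZ_L·tanβl)
     = 75·(229 + j27.7)/(75 + j84.7)

Z_in ≈ 114 − j101 Ω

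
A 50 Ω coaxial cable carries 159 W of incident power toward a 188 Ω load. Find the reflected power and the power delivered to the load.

Γ = (188 − 50)/(188 + 50) = 0.58
|Γ|² = 0.336
P_refl = |Γ|²·P_inc = 53.5 W, P_del = (1 − |Γ|²)·P_inc = 106 W

P_reflected ≈ 53.5 W; P_delivered ≈ 106 W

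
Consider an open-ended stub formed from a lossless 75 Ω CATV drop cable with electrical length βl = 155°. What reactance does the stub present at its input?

tan(βl) = -0.466
For an open-ended stub, Z_in = −jZ_0·cot(βl) = −jZ_0/tan(βl)

X_in ≈ 161 Ω (inductive)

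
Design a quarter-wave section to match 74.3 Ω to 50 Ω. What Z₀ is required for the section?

Z_qwt ≈ 61 Ω

Z_qwt = √(Z_0·R_L) = √(50 × 74.3) = √3715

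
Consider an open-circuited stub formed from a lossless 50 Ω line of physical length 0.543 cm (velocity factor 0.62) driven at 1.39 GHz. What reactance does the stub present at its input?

λ = v/f = 0.62·c / 1.39 GHz = 0.134 m
βl = 2π·l/λ = 2π × 0.0406 = 14.6°
tan(βl) = 0.261
For an open-circuited stub, Z_in = −jZ_0·cot(βl) = −jZ_0/tan(βl)

X_in ≈ -192 Ω (capacitive)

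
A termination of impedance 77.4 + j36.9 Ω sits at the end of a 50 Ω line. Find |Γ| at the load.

|Γ| ≈ 0.347

Γ = (Z_L − Z_0)/(Z_L + Z_0) = (27.4 + j36.9)/(127.4 + j36.9)
|Γ| = 46/133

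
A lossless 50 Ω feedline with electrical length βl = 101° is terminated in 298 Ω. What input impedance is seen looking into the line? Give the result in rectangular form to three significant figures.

Z_in ≈ 8.7 + j9.44 Ω

tan(βl) = tan(101°) = -5.14
Z_in = Z_0·(Z_L + jZ_0·tanβl)/(Z_0 + jZ_L·tanβl)
     = 50·(298 − j257)/(50 − j1530)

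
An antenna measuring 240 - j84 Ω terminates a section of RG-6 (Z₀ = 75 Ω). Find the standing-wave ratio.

VSWR ≈ 3.63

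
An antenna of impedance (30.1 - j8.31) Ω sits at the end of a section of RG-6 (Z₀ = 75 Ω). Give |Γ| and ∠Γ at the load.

Γ ≈ 0.433 ∠ -165°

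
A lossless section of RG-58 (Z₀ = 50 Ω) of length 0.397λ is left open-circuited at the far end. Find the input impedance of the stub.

Z_in ≈ +j66.2 Ω

βl = 2π × 0.397 = 143°
tan(βl) = -0.756
For an open-circuited stub, Z_in = −jZ_0·cot(βl) = −jZ_0/tan(βl)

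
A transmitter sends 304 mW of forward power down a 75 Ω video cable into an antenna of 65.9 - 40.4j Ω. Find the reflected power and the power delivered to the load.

P_reflected ≈ 24.3 mW; P_delivered ≈ 280 mW

|Γ| = |(-9.1 − j40.4)/(140.9 − j40.4)| = 0.283
|Γ|² = 0.0798
P_refl = |Γ|²·P_inc = 24.3 mW, P_del = (1 − |Γ|²)·P_inc = 280 mW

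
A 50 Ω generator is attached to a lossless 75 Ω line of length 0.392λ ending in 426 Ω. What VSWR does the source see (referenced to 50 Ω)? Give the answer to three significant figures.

VSWR ≈ 6.68

βl = 2π × 0.392 = 141°
tan(βl) = -0.806
Z_in = Z_0·(Z_L + jZ_0·tanβl)/(Z_0 + jZ_L·tanβl) = 32 + j86 Ω
Γ_s = (Z_in − Z_s)/(Z_in + Z_s) = (-18 + j86)/(82 + j86), |Γ_s| = 0.74
VSWR = (1 + |Γ_s|)/(1 − |Γ_s|)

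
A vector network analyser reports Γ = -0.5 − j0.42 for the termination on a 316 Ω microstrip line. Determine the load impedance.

Z_L = Z_0·(1 + Γ)/(1 − Γ) = 316·(0.5 − j0.42)/(1.5 + j0.42)

Z_L ≈ 74.7 − j109 Ω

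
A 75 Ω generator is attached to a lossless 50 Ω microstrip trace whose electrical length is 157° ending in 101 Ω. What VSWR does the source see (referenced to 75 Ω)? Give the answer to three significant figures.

tan(βl) = -0.424
Z_in = Z_0·(Z_L + jZ_0·tanβl)/(Z_0 + jZ_L·tanβl) = 68.7 + j37.7 Ω
Γ_s = (Z_in − Z_s)/(Z_in + Z_s) = (-6.31 + j37.7)/(144 + j37.7), |Γ_s| = 0.257
VSWR = (1 + |Γ_s|)/(1 − |Γ_s|)

VSWR ≈ 1.69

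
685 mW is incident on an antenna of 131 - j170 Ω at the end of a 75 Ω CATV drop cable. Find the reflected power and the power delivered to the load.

|Γ| = |(56 − j170)/(206 − j170)| = 0.67
|Γ|² = 0.449
P_refl = |Γ|²·P_inc = 308 mW, P_del = (1 − |Γ|²)·P_inc = 377 mW

P_reflected ≈ 308 mW; P_delivered ≈ 377 mW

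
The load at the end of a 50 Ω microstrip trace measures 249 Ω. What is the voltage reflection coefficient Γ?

Γ = 0.666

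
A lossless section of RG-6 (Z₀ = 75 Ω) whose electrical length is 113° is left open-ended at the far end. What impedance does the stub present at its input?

Z_in ≈ +j31.8 Ω

tan(βl) = -2.36
For an open-ended stub, Z_in = −jZ_0·cot(βl) = −jZ_0/tan(βl)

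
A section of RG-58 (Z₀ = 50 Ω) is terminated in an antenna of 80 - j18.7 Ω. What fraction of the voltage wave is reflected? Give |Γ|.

|Γ| ≈ 0.269

Γ = (Z_L − Z_0)/(Z_L + Z_0) = (30 − j18.7)/(130 − j18.7)
|Γ| = 35.4/131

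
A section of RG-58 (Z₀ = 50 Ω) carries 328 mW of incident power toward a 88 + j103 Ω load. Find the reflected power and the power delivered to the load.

|Γ| = |(38 + j103)/(138 + j103)| = 0.638
|Γ|² = 0.406
P_refl = |Γ|²·P_inc = 133 mW, P_del = (1 − |Γ|²)·P_inc = 195 mW

P_reflected ≈ 133 mW; P_delivered ≈ 195 mW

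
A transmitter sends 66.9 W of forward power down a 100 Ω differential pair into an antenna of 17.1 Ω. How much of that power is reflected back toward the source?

Γ = (17.1 − 100)/(17.1 + 100) = -0.708
|Γ|² = 0.501
P_refl = |Γ|²·P_inc = 33.5 W, P_del = (1 − |Γ|²)·P_inc = 33.4 W

P_reflected ≈ 33.5 W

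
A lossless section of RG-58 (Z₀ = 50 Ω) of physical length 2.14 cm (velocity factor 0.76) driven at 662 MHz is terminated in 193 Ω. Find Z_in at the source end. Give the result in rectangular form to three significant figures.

Z_in ≈ 64.1 − j81.2 Ω

λ = v/f = 0.76·c / 662 MHz = 0.344 m
βl = 2π·l/λ = 2π × 0.0621 = 22.4°
tan(βl) = tan(22.4°) = 0.412
Z_in = Z_0·(Z_L + jZ_0·tanβl)/(Z_0 + jZ_L·tanβl)
     = 50·(193 + j20.6)/(50 + j79.4)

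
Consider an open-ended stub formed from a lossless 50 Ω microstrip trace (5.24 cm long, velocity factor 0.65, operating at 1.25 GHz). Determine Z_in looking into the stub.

λ = v/f = 0.65·c / 1.25 GHz = 0.156 m
βl = 2π·l/λ = 2π × 0.336 = 121°
tan(βl) = -1.67
For an open-ended stub, Z_in = −jZ_0·cot(βl) = −jZ_0/tan(βl)

Z_in ≈ +j30 Ω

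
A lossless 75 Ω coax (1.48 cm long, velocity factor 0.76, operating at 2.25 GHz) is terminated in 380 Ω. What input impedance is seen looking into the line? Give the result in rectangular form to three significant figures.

λ = v/f = 0.76·c / 2.25 GHz = 0.101 m
βl = 2π·l/λ = 2π × 0.146 = 52.6°
tan(βl) = tan(52.6°) = 1.31
Z_in = Z_0·(Z_L + jZ_0·tanβl)/(Z_0 + jZ_L·tanβl)
     = 75·(380 + j98)/(75 + j497)

Z_in ≈ 22.9 − j53.9 Ω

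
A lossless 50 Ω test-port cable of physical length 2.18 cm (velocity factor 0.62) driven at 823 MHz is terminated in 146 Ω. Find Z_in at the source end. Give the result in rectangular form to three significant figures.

Z_in ≈ 42.4 − j51.2 Ω

λ = v/f = 0.62·c / 823 MHz = 0.226 m
βl = 2π·l/λ = 2π × 0.0965 = 34.7°
tan(βl) = tan(34.7°) = 0.693
Z_in = Z_0·(Z_L + jZ_0·tanβl)/(Z_0 + jZ_L·tanβl)
     = 50·(146 + j34.7)/(50 + j101)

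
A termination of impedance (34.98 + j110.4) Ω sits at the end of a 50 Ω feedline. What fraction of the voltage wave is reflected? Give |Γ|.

Γ = (Z_L − Z_0)/(Z_L + Z_0) = (-15.02 + j110.4)/(84.98 + j110.4)
|Γ| = 111/139

|Γ| ≈ 0.8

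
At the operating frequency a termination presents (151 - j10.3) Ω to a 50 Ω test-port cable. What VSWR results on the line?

VSWR ≈ 3.04

Γ = (Z_L − Z_0)/(Z_L + Z_0) = (101 − j10.3)/(201 − j10.3)
|Γ| = 102/201 = 0.504
VSWR = (1 + |Γ|)/(1 − |Γ|) = 1.5/0.496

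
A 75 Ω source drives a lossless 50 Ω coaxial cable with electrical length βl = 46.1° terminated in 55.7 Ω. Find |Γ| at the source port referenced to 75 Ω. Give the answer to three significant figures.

|Γ| ≈ 0.209

tan(βl) = 1.04
Z_in = Z_0·(Z_L + jZ_0·tanβl)/(Z_0 + jZ_L·tanβl) = 49.5 − j5.35 Ω
Γ_s = (Z_in − Z_s)/(Z_in + Z_s) = (-25.5 − j5.35)/(125 − j5.35), |Γ_s| = 0.209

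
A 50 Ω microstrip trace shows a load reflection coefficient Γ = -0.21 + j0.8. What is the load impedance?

Z_L ≈ 7.51 + j38 Ω

Z_L = Z_0·(1 + Γ)/(1 − Γ) = 50·(0.79 + j0.8)/(1.21 − j0.8)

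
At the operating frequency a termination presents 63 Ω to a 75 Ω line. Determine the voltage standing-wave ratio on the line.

For a purely resistive load, VSWR = R_L/Z_0 or Z_0/R_L (whichever > 1) = 75/63

VSWR ≈ 1.19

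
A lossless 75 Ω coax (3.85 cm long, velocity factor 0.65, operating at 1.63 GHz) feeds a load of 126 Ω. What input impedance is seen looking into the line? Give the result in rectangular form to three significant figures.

Z_in ≈ 50.9 + j21.7 Ω

λ = v/f = 0.65·c / 1.63 GHz = 0.12 m
βl = 2π·l/λ = 2π × 0.322 = 116°
tan(βl) = tan(116°) = -2.06
Z_in = Z_0·(Z_L + jZ_0·tanβl)/(Z_0 + jZ_L·tanβl)
     = 75·(126 − j155)/(75 − j260)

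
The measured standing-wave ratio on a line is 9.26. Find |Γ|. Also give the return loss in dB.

|Γ| = (S − 1)/(S + 1) = (9.26 − 1)/(9.26 + 1) = 8.26/10.3
RL = −20·log₁₀|Γ| = −20·log₁₀(0.805)

|Γ| ≈ 0.805; return loss ≈ 1.88 dB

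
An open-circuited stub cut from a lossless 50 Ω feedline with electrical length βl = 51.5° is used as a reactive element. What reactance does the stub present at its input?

X_in ≈ -39.8 Ω (capacitive)

tan(βl) = 1.26
For an open-circuited stub, Z_in = −jZ_0·cot(βl) = −jZ_0/tan(βl)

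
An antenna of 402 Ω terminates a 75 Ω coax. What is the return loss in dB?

Γ = (402 − 75)/(402 + 75) = 0.686
RL = −20·log₁₀|Γ| = −20·log₁₀(0.686)

RL ≈ 3.28 dB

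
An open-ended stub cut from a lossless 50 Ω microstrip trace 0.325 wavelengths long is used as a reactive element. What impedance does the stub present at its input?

Z_in ≈ +j25.5 Ω

βl = 2π × 0.325 = 117°
tan(βl) = -1.96
For an open-ended stub, Z_in = −jZ_0·cot(βl) = −jZ_0/tan(βl)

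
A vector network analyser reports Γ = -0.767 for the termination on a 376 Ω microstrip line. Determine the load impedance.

Z_L = Z_0·(1 + Γ)/(1 − Γ) = 376·(0.233)/(1.77)

Z_L ≈ 49.6 Ω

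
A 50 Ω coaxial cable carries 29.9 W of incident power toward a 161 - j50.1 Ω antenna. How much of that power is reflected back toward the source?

P_reflected ≈ 9.43 W

|Γ| = |(111 − j50.1)/(211 − j50.1)| = 0.562
|Γ|² = 0.315
P_refl = |Γ|²·P_inc = 9.43 W, P_del = (1 − |Γ|²)·P_inc = 20.5 W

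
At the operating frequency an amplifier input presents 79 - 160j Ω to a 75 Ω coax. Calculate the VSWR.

VSWR ≈ 6.16

Γ = (Z_L − Z_0)/(Z_L + Z_0) = (4 − j160)/(154 − j160)
|Γ| = 160/222 = 0.721
VSWR = (1 + |Γ|)/(1 − |Γ|) = 1.72/0.279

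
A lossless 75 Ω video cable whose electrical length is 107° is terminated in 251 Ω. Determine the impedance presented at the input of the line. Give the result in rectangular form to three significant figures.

tan(βl) = tan(107°) = -3.27
Z_in = Z_0·(Z_L + jZ_0·tanβl)/(Z_0 + jZ_L·tanβl)
     = 75·(251 − j245)/(75 − j821)

Z_in ≈ 24.3 + j20.7 Ω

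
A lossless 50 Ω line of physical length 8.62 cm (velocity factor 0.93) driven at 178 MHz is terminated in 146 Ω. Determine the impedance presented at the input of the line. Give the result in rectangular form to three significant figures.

Z_in ≈ 78.3 − j64.4 Ω

λ = v/f = 0.93·c / 178 MHz = 1.57 m
βl = 2π·l/λ = 2π × 0.055 = 19.8°
tan(βl) = tan(19.8°) = 0.36
Z_in = Z_0·(Z_L + jZ_0·tanβl)/(Z_0 + jZ_L·tanβl)
     = 50·(146 + j18)/(50 + j52.6)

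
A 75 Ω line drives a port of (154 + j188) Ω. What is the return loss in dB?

Γ = (79 + j188)/(229 + j188), |Γ| = 0.688
RL = −20·log₁₀|Γ| = −20·log₁₀(0.688)

RL ≈ 3.24 dB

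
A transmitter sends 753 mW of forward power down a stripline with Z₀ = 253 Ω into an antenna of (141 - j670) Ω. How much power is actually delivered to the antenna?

P_delivered ≈ 178 mW

|Γ| = |(-112 − j670)/(394 − j670)| = 0.874
|Γ|² = 0.764
P_refl = |Γ|²·P_inc = 575 mW, P_del = (1 − |Γ|²)·P_inc = 178 mW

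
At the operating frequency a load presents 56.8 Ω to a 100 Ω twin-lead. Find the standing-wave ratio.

VSWR ≈ 1.76

Γ = (56.8 − 100)/(56.8 + 100) = -0.276
VSWR = (1 + 0.276)/(1 − 0.276)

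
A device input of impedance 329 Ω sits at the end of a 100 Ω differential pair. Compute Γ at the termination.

Γ = 0.534

Γ = (Z_L − Z_0)/(Z_L + Z_0) = (329 − 100)/(329 + 100) = 229/429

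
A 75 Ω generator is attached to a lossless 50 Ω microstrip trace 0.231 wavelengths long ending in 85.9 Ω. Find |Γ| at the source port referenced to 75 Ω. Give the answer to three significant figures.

βl = 2π × 0.231 = 83.2°
tan(βl) = 8.34
Z_in = Z_0·(Z_L + jZ_0·tanβl)/(Z_0 + jZ_L·tanβl) = 29.4 − j3.95 Ω
Γ_s = (Z_in − Z_s)/(Z_in + Z_s) = (-45.6 − j3.95)/(104 − j3.95), |Γ_s| = 0.438

|Γ| ≈ 0.438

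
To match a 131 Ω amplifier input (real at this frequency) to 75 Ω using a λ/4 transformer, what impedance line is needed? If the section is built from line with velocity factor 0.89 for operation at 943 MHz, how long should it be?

Z_qwt ≈ 99.1 Ω; length ≈ 7.08 cm

Z_qwt = √(Z_0·R_L) = √(75 × 131) = √9825
λ = 0.89·c/f = 0.283 m, so l = λ/4 = 0.0708 m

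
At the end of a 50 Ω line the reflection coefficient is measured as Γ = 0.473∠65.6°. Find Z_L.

Z_L = Z_0·(1 + Γ)/(1 − Γ) = 50·(1.2 + j0.431)/(0.805 − j0.431)

Z_L ≈ 46.6 + j51.7 Ω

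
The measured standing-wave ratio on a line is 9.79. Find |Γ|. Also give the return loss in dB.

|Γ| = (S − 1)/(S + 1) = (9.79 − 1)/(9.79 + 1) = 8.79/10.8
RL = −20·log₁₀|Γ| = −20·log₁₀(0.815)

|Γ| ≈ 0.815; return loss ≈ 1.78 dB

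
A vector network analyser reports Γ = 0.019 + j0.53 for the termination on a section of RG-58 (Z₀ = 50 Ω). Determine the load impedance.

Z_L = Z_0·(1 + Γ)/(1 − Γ) = 50·(1.02 + j0.53)/(0.981 − j0.53)

Z_L ≈ 28.9 + j42.6 Ω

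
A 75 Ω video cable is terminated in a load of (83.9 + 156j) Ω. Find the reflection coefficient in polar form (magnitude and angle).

Γ ≈ 0.702 ∠ 42.3°

Γ = (Z_L − Z_0)/(Z_L + Z_0) = (8.9 + j156)/(158.9 + j156)
|Γ| = 156/223 = 0.702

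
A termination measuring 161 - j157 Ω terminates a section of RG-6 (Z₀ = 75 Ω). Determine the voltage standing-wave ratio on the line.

Γ = (Z_L − Z_0)/(Z_L + Z_0) = (86 − j157)/(236 − j157)
|Γ| = 179/283 = 0.632
VSWR = (1 + |Γ|)/(1 − |Γ|) = 1.63/0.368

VSWR ≈ 4.43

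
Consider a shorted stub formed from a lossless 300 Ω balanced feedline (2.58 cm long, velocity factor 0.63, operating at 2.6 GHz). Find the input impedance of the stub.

Z_in ≈ −j387 Ω

λ = v/f = 0.63·c / 2.6 GHz = 0.0727 m
βl = 2π·l/λ = 2π × 0.355 = 128°
tan(βl) = -1.29
For a shorted stub, Z_in = jZ_0·tan(βl)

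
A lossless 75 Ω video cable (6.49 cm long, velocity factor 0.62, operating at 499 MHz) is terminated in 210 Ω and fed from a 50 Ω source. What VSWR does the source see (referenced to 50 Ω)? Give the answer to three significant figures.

λ = v/f = 0.62·c / 499 MHz = 0.373 m
βl = 2π·l/λ = 2π × 0.174 = 62.7°
tan(βl) = 1.94
Z_in = Z_0·(Z_L + jZ_0·tanβl)/(Z_0 + jZ_L·tanβl) = 32.8 − j32.7 Ω
Γ_s = (Z_in − Z_s)/(Z_in + Z_s) = (-17.2 − j32.7)/(82.8 − j32.7), |Γ_s| = 0.415
VSWR = (1 + |Γ_s|)/(1 − |Γ_s|)

VSWR ≈ 2.42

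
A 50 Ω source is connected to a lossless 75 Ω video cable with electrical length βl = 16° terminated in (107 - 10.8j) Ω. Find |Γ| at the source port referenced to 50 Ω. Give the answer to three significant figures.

|Γ| ≈ 0.344

tan(βl) = 0.287
Z_in = Z_0·(Z_L + jZ_0·tanβl)/(Z_0 + jZ_L·tanβl) = 92.5 − j26.1 Ω
Γ_s = (Z_in − Z_s)/(Z_in + Z_s) = (42.5 − j26.1)/(143 − j26.1), |Γ_s| = 0.344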